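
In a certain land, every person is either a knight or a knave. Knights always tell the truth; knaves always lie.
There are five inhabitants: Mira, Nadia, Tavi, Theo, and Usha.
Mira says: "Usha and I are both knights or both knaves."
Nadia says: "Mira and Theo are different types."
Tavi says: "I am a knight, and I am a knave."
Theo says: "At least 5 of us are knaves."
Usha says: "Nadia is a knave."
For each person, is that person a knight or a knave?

Mira is a knave, Nadia is a knave, Tavi is a knave, Theo is a knave, and Usha is a knight.

Suppose Mira is a knight. Then Mira's statement "Usha and I are both knights or both knaves" would have to be true. Checking the 16 ways to assign the others, none is consistent with every speaker.
(For instance, with Nadia=knave, Tavi=knave, Theo=knave, Usha=knight, Nadia's claim "Mira and Theo are different types" comes out true where it would need to be false.)
So Mira must be a knave, making "Usha and I are both knights or both knaves" false. Taking Mira=knave, Nadia=knave, Tavi=knave, Theo=knave, Usha=knight, each remaining statement checks out:
  Nadia (knave): "Mira and Theo are different types" — false. ✓
  Tavi (knave): "I am a knight, and I am a knave" — false. ✓
  Theo (knave): "at least 5 of us are knaves" — false. ✓
  Usha (knight): "Nadia is a knave" — true. ✓
This is the unique consistent assignment.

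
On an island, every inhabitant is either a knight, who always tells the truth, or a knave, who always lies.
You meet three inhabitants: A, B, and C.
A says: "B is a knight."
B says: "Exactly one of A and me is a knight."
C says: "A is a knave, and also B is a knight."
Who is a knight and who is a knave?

As a knave, A's statement "B is a knight" should be False; it is.
As a knave, B's statement "exactly one of A and me is a knight" should be False; it is.
C is a knave; "A is a knave, and also B is a knight" is False, as required.

Knights: none. Knaves: A, B, and C.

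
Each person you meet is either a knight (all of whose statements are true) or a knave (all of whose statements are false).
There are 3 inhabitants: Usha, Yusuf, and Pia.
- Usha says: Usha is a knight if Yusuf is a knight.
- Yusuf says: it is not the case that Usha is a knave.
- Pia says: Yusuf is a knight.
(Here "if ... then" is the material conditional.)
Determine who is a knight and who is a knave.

Suppose Usha is a knave. Then Usha's statement "Usha is a knight if Yusuf is a knight" would have to be false. Checking the 4 ways to assign the others, none is consistent with every speaker.
(For instance, with Yusuf=knight, Pia=knight, Yusuf's claim "it is not the case that Usha is a knave" comes out false where it would need to be true.)
So Usha must be a knight, making "Usha is a knight if Yusuf is a knight" true. Taking Usha=knight, Yusuf=knight, Pia=knight, each remaining statement checks out:
  Yusuf (knight): "it is not the case that Usha is a knave" — true. ✓
  Pia (knight): "Yusuf is a knight" — true. ✓
This is the unique consistent assignment.

Knights: Usha, Yusuf, and Pia. Knaves: none.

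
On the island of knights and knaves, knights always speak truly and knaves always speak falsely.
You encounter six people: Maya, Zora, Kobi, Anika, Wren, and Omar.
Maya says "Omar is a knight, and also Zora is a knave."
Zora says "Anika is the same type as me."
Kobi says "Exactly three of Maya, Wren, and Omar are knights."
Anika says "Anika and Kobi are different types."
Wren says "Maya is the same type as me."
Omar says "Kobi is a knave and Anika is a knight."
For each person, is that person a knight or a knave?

Maya is a knight, Zora is a knave, Kobi is a knave, Anika is a knight, Wren is a knave, and Omar is a knight.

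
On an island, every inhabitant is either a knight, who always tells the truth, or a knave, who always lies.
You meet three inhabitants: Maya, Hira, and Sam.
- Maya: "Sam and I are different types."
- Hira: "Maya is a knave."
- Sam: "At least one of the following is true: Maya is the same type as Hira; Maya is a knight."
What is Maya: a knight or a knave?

Consistent assignments: {Maya=knave, Hira=knight, Sam=knave}
In every consistent assignment, Maya is a knave.

Maya is a knave.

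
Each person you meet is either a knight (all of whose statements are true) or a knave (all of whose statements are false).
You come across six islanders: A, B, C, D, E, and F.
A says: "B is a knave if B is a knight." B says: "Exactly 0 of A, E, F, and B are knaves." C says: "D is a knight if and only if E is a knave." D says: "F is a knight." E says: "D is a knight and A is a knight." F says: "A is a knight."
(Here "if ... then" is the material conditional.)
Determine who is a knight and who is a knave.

A is a knight, B is a knave, C is a knave, D is a knight, E is a knight, and F is a knight.

Since A is a knight, "B is a knave if B is a knight" needs to be true, which holds.
B is a knave, and the claim "exactly 0 of A, E, F, and B are knaves" is indeed false.
C is a knave, and the claim "D is a knight if and only if E is a knave" is indeed false.
D (knight): "F is a knight" — true. ✓
E (knight): "D is a knight and A is a knight" — true. ✓
As a knight, F's statement "A is a knight" should be true; it is.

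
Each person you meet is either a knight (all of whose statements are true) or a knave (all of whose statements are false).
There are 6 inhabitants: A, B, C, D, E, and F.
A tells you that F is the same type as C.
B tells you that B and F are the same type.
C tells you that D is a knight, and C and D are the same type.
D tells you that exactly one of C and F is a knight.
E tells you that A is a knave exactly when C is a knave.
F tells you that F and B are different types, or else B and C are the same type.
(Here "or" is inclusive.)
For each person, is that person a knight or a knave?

A is a knave, and the claim "F is the same type as C" is indeed False.
B (knave): "B and F are the same type" — False. ✓
C (knave): "D is a knight, and C and D are the same type" — False. ✓
D (knight): "exactly one of C and F is a knight" — True. ✓
Since E is a knight, "A is a knave exactly when C is a knave" needs to be True, which holds.
F is a knight, so "F and B are different types, or else B and C are the same type" must be True — and it is.

A is a knave, B is a knave, C is a knave, D is a knight, E is a knight, and F is a knight.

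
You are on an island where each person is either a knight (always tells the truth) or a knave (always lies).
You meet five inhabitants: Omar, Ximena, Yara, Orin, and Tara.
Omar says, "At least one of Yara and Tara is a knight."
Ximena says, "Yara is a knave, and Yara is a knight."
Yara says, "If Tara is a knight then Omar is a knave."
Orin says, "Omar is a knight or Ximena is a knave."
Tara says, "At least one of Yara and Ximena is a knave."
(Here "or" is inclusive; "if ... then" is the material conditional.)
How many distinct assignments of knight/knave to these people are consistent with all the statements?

1

Consistent assignments:
  Omar=knight, Ximena=knave, Yara=knave, Orin=knight, Tara=knight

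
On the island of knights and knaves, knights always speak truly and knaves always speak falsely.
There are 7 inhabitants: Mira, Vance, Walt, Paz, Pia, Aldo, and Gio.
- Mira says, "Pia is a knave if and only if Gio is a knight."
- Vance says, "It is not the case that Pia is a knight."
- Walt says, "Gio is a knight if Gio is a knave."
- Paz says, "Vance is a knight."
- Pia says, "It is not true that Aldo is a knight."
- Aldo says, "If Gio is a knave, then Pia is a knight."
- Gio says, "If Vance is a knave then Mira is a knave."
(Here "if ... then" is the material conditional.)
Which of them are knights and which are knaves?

Mira is a knight, Vance is a knight, Walt is a knight, Paz is a knight, Pia is a knave, Aldo is a knight, and Gio is a knight.

Mira is a knight; "Pia is a knave if and only if Gio is a knight" is true, as required.
Vance is a knight, so "it is not the case that Pia is a knight" must be true — and it is.
Since Walt is a knight, "Gio is a knight if Gio is a knave" needs to be true, which holds.
Paz is a knight, so "Vance is a knight" must be true — and it is.
Pia is a knave, so "it is not true that Aldo is a knight" must be false — and it is.
Aldo is a knight; "if Gio is a knave, then Pia is a knight" is true, as required.
Since Gio is a knight, "if Vance is a knave then Mira is a knave" needs to be true, which holds.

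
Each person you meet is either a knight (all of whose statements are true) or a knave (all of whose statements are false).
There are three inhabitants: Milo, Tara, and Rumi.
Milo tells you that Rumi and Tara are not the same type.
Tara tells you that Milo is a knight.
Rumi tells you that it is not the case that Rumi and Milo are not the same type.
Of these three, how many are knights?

2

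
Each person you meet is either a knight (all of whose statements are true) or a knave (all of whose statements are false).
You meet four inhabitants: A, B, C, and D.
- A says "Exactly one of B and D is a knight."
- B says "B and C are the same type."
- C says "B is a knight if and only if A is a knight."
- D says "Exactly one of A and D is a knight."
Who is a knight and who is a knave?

Knights: C. Knaves: A, B, and D.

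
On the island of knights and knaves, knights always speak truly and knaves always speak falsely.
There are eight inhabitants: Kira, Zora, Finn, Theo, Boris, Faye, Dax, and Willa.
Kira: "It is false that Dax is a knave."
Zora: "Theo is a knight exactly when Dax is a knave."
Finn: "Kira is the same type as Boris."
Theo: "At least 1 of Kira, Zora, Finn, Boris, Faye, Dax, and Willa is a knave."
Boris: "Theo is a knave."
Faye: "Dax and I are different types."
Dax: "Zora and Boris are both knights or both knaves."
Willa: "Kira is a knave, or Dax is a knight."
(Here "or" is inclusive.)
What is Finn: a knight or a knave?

Consistent assignments: {Kira=knave, Zora=knight, Finn=knight, Theo=knight, Boris=knave, Faye=knight, Dax=knave, Willa=knight}; {Kira=knave, Zora=knight, Finn=knight, Theo=knight, Boris=knave, Faye=knave, Dax=knave, Willa=knight}
In every consistent assignment, Finn is a knight.

Finn is a knight.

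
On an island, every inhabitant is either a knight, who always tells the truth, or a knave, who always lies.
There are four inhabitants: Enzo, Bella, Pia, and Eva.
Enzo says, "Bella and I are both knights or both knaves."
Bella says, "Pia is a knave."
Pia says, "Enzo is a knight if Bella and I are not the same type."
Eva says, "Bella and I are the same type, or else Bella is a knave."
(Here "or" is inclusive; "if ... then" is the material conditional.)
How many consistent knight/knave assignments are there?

2

Consistent assignments:
  Enzo=knave, Bella=knight, Pia=knave, Eva=knight
  Enzo=knave, Bella=knight, Pia=knave, Eva=knave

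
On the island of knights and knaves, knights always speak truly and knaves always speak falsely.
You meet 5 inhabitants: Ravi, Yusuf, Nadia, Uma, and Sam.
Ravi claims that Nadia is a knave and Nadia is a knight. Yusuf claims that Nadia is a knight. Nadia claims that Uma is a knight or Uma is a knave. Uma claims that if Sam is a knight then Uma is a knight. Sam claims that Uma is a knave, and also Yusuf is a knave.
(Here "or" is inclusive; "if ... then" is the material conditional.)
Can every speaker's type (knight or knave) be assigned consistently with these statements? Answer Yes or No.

Yes

One consistent assignment: Ravi=knave, Yusuf=knight, Nadia=knight, Uma=knight, Sam=knave.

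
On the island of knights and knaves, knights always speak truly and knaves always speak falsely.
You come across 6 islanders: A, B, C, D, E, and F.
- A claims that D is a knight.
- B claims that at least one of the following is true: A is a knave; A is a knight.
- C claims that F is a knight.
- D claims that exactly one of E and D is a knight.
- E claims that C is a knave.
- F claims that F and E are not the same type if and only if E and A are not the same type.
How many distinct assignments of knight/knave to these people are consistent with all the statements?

1

Consistent assignments:
  A=knight, B=knight, C=knight, D=knight, E=knave, F=knight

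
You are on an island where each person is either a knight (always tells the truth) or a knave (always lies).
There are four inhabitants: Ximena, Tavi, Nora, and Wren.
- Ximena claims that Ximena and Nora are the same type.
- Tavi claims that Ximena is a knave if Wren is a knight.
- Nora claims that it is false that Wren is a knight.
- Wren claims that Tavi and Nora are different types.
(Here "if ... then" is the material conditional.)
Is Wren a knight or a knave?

Wren is a knave.

Consistent assignments: {Ximena=knight, Tavi=knight, Nora=knight, Wren=knave}; {Ximena=knave, Tavi=knight, Nora=knight, Wren=knave}
In every consistent assignment, Wren is a knave.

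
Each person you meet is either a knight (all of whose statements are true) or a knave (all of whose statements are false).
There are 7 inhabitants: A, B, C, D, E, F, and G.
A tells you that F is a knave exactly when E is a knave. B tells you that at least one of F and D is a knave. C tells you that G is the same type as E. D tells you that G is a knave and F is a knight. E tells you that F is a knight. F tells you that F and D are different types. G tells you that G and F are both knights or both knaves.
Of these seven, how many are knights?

The unique consistent assignment is A=knight, B=knight, C=knight, D=knave, E=knight, F=knight, G=knight.
That has 6 knights.

6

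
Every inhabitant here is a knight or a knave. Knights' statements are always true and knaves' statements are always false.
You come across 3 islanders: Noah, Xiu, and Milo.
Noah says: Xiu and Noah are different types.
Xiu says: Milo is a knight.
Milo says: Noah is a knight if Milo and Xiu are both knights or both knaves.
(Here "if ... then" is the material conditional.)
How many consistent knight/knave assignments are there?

1

Consistent assignments:
  Noah=knave, Xiu=knave, Milo=knave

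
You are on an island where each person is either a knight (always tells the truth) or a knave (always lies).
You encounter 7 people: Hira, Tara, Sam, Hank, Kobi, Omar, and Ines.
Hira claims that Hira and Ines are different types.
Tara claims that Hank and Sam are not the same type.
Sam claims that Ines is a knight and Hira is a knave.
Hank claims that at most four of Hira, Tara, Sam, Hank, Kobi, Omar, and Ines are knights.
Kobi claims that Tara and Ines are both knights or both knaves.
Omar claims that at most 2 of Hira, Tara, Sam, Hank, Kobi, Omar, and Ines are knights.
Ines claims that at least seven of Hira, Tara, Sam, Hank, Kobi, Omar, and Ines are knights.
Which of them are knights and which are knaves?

Hira is a knight, Tara is a knight, Sam is a knave, Hank is a knight, Kobi is a knave, Omar is a knave, and Ines is a knave.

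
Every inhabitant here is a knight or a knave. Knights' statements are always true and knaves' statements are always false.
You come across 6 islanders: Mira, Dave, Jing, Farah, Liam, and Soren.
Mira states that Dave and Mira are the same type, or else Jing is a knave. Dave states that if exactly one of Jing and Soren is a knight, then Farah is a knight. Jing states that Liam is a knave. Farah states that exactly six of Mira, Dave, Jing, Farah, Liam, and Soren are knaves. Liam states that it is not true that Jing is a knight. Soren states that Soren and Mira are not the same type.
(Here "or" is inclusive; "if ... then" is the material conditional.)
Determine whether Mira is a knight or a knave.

Mira is a knave.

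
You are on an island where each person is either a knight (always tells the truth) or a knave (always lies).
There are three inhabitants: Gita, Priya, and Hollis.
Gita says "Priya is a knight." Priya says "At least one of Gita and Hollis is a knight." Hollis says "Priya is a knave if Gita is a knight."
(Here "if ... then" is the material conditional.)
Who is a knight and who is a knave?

Knights: Gita and Priya. Knaves: Hollis.

Since Gita is a knight, "Priya is a knight" needs to be True, which holds.
As a knight, Priya's statement "at least one of Gita and Hollis is a knight" should be True; it is.
Hollis is a knave; "Priya is a knave if Gita is a knight" is false, as required.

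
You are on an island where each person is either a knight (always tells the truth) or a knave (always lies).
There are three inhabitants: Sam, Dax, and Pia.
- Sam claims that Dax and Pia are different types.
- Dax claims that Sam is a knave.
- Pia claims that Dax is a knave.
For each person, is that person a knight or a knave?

Sam is a knight, Dax is a knave, and Pia is a knight.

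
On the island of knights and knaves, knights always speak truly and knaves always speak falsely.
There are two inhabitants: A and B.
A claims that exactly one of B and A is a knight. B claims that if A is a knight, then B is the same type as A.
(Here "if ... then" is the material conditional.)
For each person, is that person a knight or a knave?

A is a knight and B is a knave.

Suppose A is a knave. Then A's statement "exactly one of B and A is a knight" would have to be false. Checking the 2 ways to assign the others, none is consistent with every speaker.
(For instance, with B=knave, B's claim "if A is a knight, then B is the same type as A" comes out true where it would need to be false.)
So A must be a knight, making "exactly one of B and A is a knight" true. Taking A=knight, B=knave, each remaining statement checks out:
  B (knave): "if A is a knight, then B is the same type as A" — false. ✓
This is the unique consistent assignment.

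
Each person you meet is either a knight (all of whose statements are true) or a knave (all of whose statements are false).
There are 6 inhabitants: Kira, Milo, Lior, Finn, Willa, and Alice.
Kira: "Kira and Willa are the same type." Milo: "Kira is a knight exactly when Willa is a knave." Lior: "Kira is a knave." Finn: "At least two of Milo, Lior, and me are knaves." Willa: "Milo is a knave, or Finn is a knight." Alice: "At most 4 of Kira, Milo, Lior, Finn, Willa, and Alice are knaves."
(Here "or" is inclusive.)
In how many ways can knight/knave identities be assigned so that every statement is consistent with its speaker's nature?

1

Consistent assignments:
  Kira=knight, Milo=knave, Lior=knave, Finn=knight, Willa=knight, Alice=knight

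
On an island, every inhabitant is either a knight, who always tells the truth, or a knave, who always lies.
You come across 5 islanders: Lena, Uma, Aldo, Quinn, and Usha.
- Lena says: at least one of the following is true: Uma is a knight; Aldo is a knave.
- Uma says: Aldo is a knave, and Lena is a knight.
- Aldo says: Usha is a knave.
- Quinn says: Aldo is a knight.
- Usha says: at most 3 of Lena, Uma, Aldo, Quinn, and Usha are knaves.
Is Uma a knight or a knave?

Uma is a knight.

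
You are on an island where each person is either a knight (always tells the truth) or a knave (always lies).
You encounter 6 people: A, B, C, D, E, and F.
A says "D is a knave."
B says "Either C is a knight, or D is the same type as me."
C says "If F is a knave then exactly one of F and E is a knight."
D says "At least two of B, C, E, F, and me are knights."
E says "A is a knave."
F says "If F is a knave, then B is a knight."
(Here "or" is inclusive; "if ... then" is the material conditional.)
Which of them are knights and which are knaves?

A (knave): "D is a knave" — false. ✓
B (knight): "either C is a knight, or D is the same type as me" — true. ✓
C is a knight, and the claim "if F is a knave then exactly one of F and E is a knight" is indeed true.
D is a knight; "at least two of B, C, E, F, and me are knights" is true, as required.
E is a knight; "A is a knave" is true, as required.
As a knight, F's statement "if F is a knave, then B is a knight" should be true; it is.

Knights: B, C, D, E, and F. Knaves: A.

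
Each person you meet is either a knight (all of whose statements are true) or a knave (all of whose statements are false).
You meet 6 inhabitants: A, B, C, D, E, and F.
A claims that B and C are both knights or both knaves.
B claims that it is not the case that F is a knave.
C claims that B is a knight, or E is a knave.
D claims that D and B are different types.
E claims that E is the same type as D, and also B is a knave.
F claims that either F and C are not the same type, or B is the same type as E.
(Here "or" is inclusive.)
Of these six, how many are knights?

The unique consistent assignment is A=knight, B=knave, C=knave, D=knight, E=knight, F=knave.
That has 3 knights.

3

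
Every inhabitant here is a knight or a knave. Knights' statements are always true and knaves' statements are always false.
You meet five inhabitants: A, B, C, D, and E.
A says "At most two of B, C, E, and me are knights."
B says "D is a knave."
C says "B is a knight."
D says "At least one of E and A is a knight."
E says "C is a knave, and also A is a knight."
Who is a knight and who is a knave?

A is a knight, B is a knave, C is a knave, D is a knight, and E is a knight.

Suppose A is a knave. Then A's statement "at most two of B, C, E, and me are knights" would have to be false. Checking the 16 ways to assign the others, none is consistent with every speaker.
(For instance, with B=knave, C=knave, D=knight, E=knight, A's claim "at most two of B, C, E, and me are knights" comes out true where it would need to be false.)
So A must be a knight, making "at most two of B, C, E, and me are knights" true. Taking A=knight, B=knave, C=knave, D=knight, E=knight, each remaining statement checks out:
  B (knave): "D is a knave" — false. ✓
  C (knave): "B is a knight" — false. ✓
  D (knight): "at least one of E and A is a knight" — true. ✓
  E (knight): "C is a knave, and also A is a knight" — true. ✓
This is the unique consistent assignment.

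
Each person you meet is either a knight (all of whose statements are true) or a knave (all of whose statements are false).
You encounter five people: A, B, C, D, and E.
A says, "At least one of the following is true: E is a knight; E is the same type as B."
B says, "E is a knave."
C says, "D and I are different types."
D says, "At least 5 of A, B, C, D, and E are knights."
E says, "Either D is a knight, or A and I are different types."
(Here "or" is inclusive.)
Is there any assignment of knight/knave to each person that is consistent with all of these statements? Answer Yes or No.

Yes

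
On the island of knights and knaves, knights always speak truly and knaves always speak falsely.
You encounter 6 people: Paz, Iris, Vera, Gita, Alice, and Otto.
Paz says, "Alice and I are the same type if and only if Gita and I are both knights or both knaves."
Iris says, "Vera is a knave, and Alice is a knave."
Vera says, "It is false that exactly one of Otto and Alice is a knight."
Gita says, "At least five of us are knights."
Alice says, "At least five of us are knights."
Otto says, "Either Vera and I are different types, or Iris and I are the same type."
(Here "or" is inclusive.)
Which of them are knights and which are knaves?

Paz is a knight, Iris is a knight, Vera is a knave, Gita is a knave, Alice is a knave, and Otto is a knight.

As a knight, Paz's statement "Alice and I are the same type if and only if Gita and I are both knights or both knaves" should be true; it is.
Since Iris is a knight, "Vera is a knave, and Alice is a knave" needs to be true, which holds.
Since Vera is a knave, "it is false that exactly one of Otto and Alice is a knight" needs to be false, which holds.
Gita (knave): "at least five of us are knights" — false. ✓
Alice is a knave; "at least five of us are knights" is false, as required.
Otto is a knight, so "either Vera and I are different types, or Iris and I are the same type" must be true — and it is.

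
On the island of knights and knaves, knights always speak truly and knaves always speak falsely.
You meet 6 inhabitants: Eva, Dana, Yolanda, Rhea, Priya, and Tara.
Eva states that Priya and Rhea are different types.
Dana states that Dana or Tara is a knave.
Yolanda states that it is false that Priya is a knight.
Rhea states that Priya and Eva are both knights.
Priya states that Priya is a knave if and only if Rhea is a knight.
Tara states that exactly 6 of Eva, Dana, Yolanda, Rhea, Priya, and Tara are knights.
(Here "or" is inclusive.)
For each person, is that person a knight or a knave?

Eva is a knave, Dana is a knight, Yolanda is a knight, Rhea is a knave, Priya is a knave, and Tara is a knave.

Eva is a knave; "Priya and Rhea are different types" is false, as required.
Dana is a knight, and the claim "Dana or Tara is a knave" is indeed True.
As a knight, Yolanda's statement "it is false that Priya is a knight" should be True; it is.
Rhea (knave): "Priya and Eva are both knights" — false. ✓
Priya is a knave; "Priya is a knave if and only if Rhea is a knight" is false, as required.
Tara (knave): "exactly 6 of Eva, Dana, Yolanda, Rhea, Priya, and Tara are knights" — false. ✓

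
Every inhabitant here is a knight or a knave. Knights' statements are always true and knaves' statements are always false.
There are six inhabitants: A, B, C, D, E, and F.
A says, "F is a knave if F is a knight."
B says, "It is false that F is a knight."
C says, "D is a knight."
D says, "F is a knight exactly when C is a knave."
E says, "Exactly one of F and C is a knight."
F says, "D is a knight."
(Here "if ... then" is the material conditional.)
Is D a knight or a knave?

D is a knave.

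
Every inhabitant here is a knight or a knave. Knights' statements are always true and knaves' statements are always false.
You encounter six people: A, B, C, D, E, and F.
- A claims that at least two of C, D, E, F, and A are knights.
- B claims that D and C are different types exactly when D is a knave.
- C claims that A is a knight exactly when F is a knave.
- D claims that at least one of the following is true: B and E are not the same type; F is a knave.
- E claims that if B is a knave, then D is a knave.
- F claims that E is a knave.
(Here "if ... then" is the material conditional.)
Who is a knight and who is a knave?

A is a knight, B is a knight, C is a knight, D is a knight, E is a knight, and F is a knave.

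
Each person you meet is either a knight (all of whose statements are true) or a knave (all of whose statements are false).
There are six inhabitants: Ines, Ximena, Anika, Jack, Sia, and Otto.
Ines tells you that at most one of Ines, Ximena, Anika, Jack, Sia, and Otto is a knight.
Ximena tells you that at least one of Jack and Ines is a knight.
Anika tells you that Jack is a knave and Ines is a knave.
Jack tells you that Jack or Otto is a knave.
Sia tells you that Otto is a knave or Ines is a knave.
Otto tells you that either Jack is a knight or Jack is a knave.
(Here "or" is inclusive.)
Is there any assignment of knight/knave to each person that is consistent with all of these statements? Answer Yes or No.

No

Checking all 64 assignments, each has at least one speaker whose statement's truth value contradicts their type.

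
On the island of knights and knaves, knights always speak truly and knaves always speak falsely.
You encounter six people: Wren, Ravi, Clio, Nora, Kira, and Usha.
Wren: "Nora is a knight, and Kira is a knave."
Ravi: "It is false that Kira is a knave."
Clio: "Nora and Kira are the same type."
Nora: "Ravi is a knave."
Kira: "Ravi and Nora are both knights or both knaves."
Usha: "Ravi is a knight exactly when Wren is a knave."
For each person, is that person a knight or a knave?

Wren is a knight, Ravi is a knave, Clio is a knave, Nora is a knight, Kira is a knave, and Usha is a knight.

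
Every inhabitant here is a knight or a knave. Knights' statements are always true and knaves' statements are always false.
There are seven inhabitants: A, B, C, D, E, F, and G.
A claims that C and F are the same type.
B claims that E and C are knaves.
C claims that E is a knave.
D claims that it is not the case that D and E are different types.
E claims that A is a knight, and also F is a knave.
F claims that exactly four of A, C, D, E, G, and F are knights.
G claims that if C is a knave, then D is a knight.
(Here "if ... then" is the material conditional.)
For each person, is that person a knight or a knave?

A is a knight, B is a knave, C is a knave, D is a knave, E is a knight, F is a knave, and G is a knave.

A is a knight; "C and F are the same type" is true, as required.
B (knave): "E and C are knaves" — False. ✓
C is a knave, and the claim "E is a knave" is indeed False.
D is a knave; "it is not the case that D and E are different types" is False, as required.
E is a knight, so "A is a knight, and also F is a knave" must be true — and it is.
F (knave): "exactly four of A, C, D, E, G, and F are knights" — False. ✓
G (knave): "if C is a knave, then D is a knight" — False. ✓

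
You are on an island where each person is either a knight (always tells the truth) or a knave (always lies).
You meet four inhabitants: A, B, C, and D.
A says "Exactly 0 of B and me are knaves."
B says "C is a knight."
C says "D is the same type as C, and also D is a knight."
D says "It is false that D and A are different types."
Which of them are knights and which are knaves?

Knights: A, B, C, and D. Knaves: none.

A is a knight, and the claim "exactly 0 of B and me are knaves" is indeed true.
As a knight, B's statement "C is a knight" should be true; it is.
Since C is a knight, "D is the same type as C, and also D is a knight" needs to be true, which holds.
Since D is a knight, "it is false that D and A are different types" needs to be true, which holds.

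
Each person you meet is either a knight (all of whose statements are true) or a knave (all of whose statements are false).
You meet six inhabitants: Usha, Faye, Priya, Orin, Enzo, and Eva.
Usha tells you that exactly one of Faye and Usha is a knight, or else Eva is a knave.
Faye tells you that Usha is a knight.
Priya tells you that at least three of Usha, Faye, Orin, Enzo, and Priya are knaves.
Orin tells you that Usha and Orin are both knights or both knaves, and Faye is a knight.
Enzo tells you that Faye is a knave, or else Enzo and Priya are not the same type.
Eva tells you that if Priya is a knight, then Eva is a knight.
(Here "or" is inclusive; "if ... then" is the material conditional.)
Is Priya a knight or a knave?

Consistent assignments: {Usha=knave, Faye=knave, Priya=knight, Orin=knave, Enzo=knight, Eva=knight}
In every consistent assignment, Priya is a knight.

Priya is a knight.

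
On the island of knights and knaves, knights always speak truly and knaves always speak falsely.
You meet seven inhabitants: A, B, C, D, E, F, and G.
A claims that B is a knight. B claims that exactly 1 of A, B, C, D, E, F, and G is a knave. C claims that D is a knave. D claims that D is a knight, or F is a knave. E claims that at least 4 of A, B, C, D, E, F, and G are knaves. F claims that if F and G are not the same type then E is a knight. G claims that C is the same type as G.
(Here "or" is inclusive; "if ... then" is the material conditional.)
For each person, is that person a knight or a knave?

A is a knave, B is a knave, C is a knight, D is a knave, E is a knight, F is a knight, and G is a knave.

A (knave): "B is a knight" — False. ✓
B (knave): "exactly 1 of A, B, C, D, E, F, and G is a knave" — False. ✓
As a knight, C's statement "D is a knave" should be true; it is.
D is a knave; "D is a knight, or F is a knave" is False, as required.
E is a knight; "at least 4 of A, B, C, D, E, F, and G are knaves" is true, as required.
F is a knight; "if F and G are not the same type then E is a knight" is true, as required.
Since G is a knave, "C is the same type as G" needs to be False, which holds.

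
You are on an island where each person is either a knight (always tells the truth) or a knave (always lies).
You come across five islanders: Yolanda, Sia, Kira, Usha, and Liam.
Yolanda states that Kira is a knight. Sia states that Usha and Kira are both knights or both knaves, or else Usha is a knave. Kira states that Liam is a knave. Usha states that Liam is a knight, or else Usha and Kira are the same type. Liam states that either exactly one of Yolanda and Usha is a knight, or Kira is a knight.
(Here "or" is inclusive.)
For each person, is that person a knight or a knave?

Yolanda is a knave; "Kira is a knight" is false, as required.
Sia is a knave, so "Usha and Kira are both knights or both knaves, or else Usha is a knave" must be false — and it is.
Kira is a knave, and the claim "Liam is a knave" is indeed false.
Usha is a knight, and the claim "Liam is a knight, or else Usha and Kira are the same type" is indeed True.
As a knight, Liam's statement "either exactly one of Yolanda and Usha is a knight, or Kira is a knight" should be True; it is.

Knights: Usha and Liam. Knaves: Yolanda, Sia, and Kira.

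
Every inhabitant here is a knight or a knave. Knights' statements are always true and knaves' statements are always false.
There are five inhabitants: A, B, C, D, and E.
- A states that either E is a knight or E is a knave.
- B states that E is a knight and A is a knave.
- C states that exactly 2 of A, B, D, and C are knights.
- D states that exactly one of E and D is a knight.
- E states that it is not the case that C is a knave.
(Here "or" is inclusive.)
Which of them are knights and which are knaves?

A is a knight, B is a knave, C is a knave, D is a knave, and E is a knave.

A is a knight, and the claim "either E is a knight or E is a knave" is indeed True.
As a knave, B's statement "E is a knight and A is a knave" should be False; it is.
Since C is a knave, "exactly 2 of A, B, D, and C are knights" needs to be False, which holds.
D (knave): "exactly one of E and D is a knight" — False. ✓
E is a knave, so "it is not the case that C is a knave" must be False — and it is.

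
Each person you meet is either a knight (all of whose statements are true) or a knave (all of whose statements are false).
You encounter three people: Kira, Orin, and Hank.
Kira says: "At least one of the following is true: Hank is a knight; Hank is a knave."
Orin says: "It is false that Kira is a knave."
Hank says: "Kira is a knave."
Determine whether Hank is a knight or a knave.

Hank is a knave.

Consistent assignments: {Kira=knight, Orin=knight, Hank=knave}
In every consistent assignment, Hank is a knave.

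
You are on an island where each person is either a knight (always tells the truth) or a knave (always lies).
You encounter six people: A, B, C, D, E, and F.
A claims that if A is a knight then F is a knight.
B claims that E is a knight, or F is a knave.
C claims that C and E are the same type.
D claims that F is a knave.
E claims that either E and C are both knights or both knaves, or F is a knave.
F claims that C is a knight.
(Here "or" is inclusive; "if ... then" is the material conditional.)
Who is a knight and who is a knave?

A is a knight, so "if A is a knight then F is a knight" must be True — and it is.
B is a knight, and the claim "E is a knight, or F is a knave" is indeed True.
Since C is a knight, "C and E are the same type" needs to be True, which holds.
D is a knave, so "F is a knave" must be false — and it is.
As a knight, E's statement "either E and C are both knights or both knaves, or F is a knave" should be True; it is.
F is a knight, and the claim "C is a knight" is indeed True.

Knights: A, B, C, E, and F. Knaves: D.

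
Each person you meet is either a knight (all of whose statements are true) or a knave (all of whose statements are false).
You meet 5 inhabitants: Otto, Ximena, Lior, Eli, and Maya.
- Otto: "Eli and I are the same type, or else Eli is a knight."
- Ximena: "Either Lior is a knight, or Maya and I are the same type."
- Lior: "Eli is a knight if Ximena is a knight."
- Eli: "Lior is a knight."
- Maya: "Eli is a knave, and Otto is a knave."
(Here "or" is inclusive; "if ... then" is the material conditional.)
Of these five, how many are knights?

4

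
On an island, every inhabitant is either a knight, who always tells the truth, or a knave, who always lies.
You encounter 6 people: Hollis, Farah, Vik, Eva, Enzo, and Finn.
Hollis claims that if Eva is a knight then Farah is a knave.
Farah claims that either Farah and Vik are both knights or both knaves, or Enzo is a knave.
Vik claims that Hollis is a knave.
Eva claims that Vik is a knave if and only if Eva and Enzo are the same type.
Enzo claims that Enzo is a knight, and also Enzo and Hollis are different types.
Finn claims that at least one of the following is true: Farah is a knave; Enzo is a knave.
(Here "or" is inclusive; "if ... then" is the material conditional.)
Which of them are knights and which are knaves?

Hollis is a knave, Farah is a knight, Vik is a knight, Eva is a knight, Enzo is a knave, and Finn is a knight.

Hollis is a knave, and the claim "if Eva is a knight then Farah is a knave" is indeed False.
Since Farah is a knight, "either Farah and Vik are both knights or both knaves, or Enzo is a knave" needs to be True, which holds.
Vik (knight): "Hollis is a knave" — True. ✓
Eva (knight): "Vik is a knave if and only if Eva and Enzo are the same type" — True. ✓
Since Enzo is a knave, "Enzo is a knight, and also Enzo and Hollis are different types" needs to be False, which holds.
Finn is a knight, so "at least one of the following is true: Farah is a knave; Enzo is a knave" must be True — and it is.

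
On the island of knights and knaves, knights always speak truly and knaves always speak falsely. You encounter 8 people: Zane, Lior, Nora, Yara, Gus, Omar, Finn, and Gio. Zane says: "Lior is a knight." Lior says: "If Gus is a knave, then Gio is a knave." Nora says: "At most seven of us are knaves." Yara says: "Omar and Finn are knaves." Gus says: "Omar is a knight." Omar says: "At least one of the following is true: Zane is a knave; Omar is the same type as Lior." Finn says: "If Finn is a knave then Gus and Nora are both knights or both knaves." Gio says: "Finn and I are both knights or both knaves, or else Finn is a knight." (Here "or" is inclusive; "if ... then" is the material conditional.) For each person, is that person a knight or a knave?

Since Zane is a knight, "Lior is a knight" needs to be True, which holds.
Since Lior is a knight, "if Gus is a knave, then Gio is a knave" needs to be True, which holds.
Since Nora is a knight, "at most seven of us are knaves" needs to be True, which holds.
Since Yara is a knave, "Omar and Finn are knaves" needs to be False, which holds.
Gus (knight): "Omar is a knight" — True. ✓
Omar is a knight; "at least one of the following is true: Zane is a knave; Omar is the same type as Lior" is True, as required.
As a knight, Finn's statement "if Finn is a knave then Gus and Nora are both knights or both knaves" should be True; it is.
As a knight, Gio's statement "Finn and I are both knights or both knaves, or else Finn is a knight" should be True; it is.

Knights: Zane, Lior, Nora, Gus, Omar, Finn, and Gio. Knaves: Yara.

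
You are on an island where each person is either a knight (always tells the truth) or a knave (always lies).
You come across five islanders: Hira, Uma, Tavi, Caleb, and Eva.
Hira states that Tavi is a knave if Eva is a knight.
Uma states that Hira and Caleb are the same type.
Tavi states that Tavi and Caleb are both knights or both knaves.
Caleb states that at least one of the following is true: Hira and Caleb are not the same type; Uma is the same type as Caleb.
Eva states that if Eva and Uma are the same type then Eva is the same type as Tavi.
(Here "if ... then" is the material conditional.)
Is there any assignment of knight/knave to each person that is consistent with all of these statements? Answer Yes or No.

One consistent assignment: Hira=knave, Uma=knave, Tavi=knight, Caleb=knight, Eva=knight.

Yes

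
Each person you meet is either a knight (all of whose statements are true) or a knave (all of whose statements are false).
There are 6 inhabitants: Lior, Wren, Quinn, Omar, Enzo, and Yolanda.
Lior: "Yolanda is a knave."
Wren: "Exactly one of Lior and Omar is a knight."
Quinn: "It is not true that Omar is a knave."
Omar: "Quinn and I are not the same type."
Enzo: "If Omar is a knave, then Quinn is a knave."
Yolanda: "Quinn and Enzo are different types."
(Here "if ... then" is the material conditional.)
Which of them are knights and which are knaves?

Since Lior is a knave, "Yolanda is a knave" needs to be False, which holds.
Wren is a knave; "exactly one of Lior and Omar is a knight" is False, as required.
As a knave, Quinn's statement "it is not true that Omar is a knave" should be False; it is.
Omar is a knave; "Quinn and I are not the same type" is False, as required.
Enzo is a knight; "if Omar is a knave, then Quinn is a knave" is true, as required.
Since Yolanda is a knight, "Quinn and Enzo are different types" needs to be true, which holds.

Knights: Enzo and Yolanda. Knaves: Lior, Wren, Quinn, and Omar.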